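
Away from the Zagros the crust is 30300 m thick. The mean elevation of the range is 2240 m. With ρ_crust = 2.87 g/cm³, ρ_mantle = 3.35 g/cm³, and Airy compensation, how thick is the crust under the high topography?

45900 m

Root depth r = h ρ_c / (ρ_m − ρ_c) = 2240 m × 2.87 / 0.48 = 13390 m.
Total thickness = T + h + r = 30300 m + 2240 m + 13390 m = 45900 m.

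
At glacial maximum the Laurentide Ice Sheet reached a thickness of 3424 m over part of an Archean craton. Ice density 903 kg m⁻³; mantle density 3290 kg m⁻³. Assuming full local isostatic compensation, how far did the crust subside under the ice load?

940 m

Balancing pressure at the compensation depth: the ice load ρ_ice t is balanced by mantle displaced below, ρ_m s.
s = t ρ_ice / ρ_m = 3424 m × 903/3290 = 940 m.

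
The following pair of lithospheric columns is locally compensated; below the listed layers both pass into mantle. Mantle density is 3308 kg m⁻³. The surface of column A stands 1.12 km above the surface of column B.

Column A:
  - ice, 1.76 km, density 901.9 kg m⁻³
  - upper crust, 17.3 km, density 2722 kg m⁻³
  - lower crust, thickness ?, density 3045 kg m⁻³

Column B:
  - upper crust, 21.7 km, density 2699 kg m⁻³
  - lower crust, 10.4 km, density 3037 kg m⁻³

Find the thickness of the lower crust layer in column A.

Take the compensation level at the base of the deeper column (depth z_c below the surface of column A) and equate Σ ρ_i t_i down to z_c; mantle fills any gap and the z_c terms cancel.
Column A: 1.76×901.9 + 17.3×2722 + x×3045 + (z_c − 19.06 − x)×3308
Column B: 1.12×0 + 21.7×2699 + 10.4×3037 + (z_c − 1.12 − 32.1)×3308
The z_c×3308 term appears on both sides and cancels. Collect the known terms of each column as K = Σ(ρt)_known − 3308 × (depth of known layers): K_A = 48677.944 − 3308×19.06 = −14372.536; K_B = 90153.1 − 3308×(1.12 + 32.1) = −19738.66.
Balance: K_A − x×(3308 − 3045) = K_B, so x = (K_A − K_B)/(3308 − 3045) = 5366.12/263 = 20.4 km.

20.4 km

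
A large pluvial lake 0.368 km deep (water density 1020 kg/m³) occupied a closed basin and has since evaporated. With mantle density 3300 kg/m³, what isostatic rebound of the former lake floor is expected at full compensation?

0.114 km

u = d ρ_w/ρ_m = 0.368 km × 1020/3300 = 0.114 km.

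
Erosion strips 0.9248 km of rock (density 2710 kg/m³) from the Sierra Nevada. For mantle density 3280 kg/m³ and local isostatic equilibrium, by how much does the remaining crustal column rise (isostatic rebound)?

0.764 km

Unloading: uplift u = e ρ_c/ρ_m = 0.9248 km × 2710/3280 = 0.764 km.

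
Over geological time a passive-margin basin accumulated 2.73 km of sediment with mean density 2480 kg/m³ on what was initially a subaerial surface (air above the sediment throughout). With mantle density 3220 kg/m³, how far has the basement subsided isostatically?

Subaerial load: s = t ρ_sed / ρ_m = 2.73 km × 2480/3220 = 2.1 km.

2.1 km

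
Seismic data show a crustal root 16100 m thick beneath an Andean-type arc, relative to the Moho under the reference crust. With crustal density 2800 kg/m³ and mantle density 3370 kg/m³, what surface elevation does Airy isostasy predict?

3280 m

For local isostatic compensation: ρ_c h = (ρ_m − ρ_c) r.
h = r (ρ_m − ρ_c) / ρ_c = 16100 m × (3370 − 2800) / 2800 = 3280 m.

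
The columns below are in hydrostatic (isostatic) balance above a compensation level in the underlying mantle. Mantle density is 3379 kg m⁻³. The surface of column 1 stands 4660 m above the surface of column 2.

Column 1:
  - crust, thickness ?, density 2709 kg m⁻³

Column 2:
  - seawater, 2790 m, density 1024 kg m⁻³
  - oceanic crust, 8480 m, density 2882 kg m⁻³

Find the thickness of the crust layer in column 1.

Take the compensation level at the base of the deeper column (depth z_c below the surface of column 1) and equate Σ ρ_i t_i down to z_c; mantle fills any gap and the z_c terms cancel.
Column 1: x×2709 + (z_c − 0 − x)×3379
Column 2: 4660×0 + 2790×1024 + 8480×2882 + (z_c − 4660 − 11270)×3379
The z_c×3379 term appears on both sides and cancels. Collect the known terms of each column as K = Σ(ρt)_known − 3379 × (depth of known layers): K_1 = 0 − 3379×0 = 0; K_2 = 27296320 − 3379×(4660 + 11270) = −26531150.
Balance: K_1 − x×(3379 − 2709) = K_2, so x = (K_1 − K_2)/(3379 − 2709) = 26531200/670 = 39600 m.

39600 m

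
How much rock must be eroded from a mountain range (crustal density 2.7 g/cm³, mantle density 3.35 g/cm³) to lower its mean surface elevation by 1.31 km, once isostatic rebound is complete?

6.75 km

Net drop Δ = e − u = e − e ρ_c/ρ_m = e (ρ_m − ρ_c)/ρ_m.
e = Δ ρ_m/(ρ_m − ρ_c) = 1.31 km × 3.35/0.65 = 6.75 km.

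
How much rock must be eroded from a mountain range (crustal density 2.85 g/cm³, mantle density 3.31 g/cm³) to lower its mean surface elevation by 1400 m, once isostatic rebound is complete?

Net drop Δ = e − u = e − e ρ_c/ρ_m = e (ρ_m − ρ_c)/ρ_m.
e = Δ ρ_m/(ρ_m − ρ_c) = 1400 m × 3.31/0.46 = 10100 m.

10100 m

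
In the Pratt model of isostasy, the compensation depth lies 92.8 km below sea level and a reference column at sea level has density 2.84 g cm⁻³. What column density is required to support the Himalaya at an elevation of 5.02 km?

2.69 g cm⁻³

Pratt balance: ρ_ref D = ρ (D + h).
ρ = ρ_ref D/(D + h) = 2.84 × 92.8 km/(92.8 km + 5.02 km) = 2.69 g cm⁻³.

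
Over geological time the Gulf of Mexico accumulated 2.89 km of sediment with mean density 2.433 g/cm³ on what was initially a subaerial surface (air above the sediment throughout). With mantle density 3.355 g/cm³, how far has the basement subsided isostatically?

Subaerial load: s = t ρ_sed / ρ_m = 2.89 km × 2.433/3.355 = 2.1 km.

2.1 km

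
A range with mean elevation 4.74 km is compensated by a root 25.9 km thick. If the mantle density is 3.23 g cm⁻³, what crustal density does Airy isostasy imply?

2.73 g cm⁻³

ρ_c h = (ρ_m − ρ_c) r → ρ_c (h + r) = ρ_m r → ρ_c = ρ_m r / (h + r).
ρ_c = 3.23 × 25.9 km / (4.74 km + 25.9 km) = 2.73 g cm⁻³.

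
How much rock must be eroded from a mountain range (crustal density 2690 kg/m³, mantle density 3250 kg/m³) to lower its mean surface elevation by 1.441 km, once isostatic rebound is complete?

8.36 km

Net drop Δ = e − u = e − e ρ_c/ρ_m = e (ρ_m − ρ_c)/ρ_m.
e = Δ ρ_m/(ρ_m − ρ_c) = 1.441 km × 3250/560 = 8.36 km.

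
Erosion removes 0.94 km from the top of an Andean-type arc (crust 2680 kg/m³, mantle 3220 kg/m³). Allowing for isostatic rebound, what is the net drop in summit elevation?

0.158 km

Rebound u = e ρ_c/ρ_m = 0.94 km × 2680/3220 = 0.7824 km.
Net surface drop = e − u = 0.94 km − 0.7824 km = e (ρ_m − ρ_c)/ρ_m = 0.158 km.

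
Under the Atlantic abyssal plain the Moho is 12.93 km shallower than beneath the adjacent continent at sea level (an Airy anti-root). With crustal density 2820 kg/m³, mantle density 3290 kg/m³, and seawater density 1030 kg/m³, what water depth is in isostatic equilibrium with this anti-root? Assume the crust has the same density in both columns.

Replacing a thickness d of crust by seawater at the top must be balanced by replacing crust with mantle at the base: d (ρ_c − ρ_w) = a (ρ_m − ρ_c).
d = a (ρ_m − ρ_c)/(ρ_c − ρ_w) = 12.93 km × 470/1790 = 3.4 km.

3.4 km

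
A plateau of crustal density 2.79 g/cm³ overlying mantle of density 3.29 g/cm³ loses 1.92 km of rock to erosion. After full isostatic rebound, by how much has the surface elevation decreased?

Rebound u = e ρ_c/ρ_m = 1.92 km × 2.79/3.29 = 1.628 km.
Net surface drop = e − u = 1.92 km − 1.628 km = e (ρ_m − ρ_c)/ρ_m = 0.292 km.

0.292 km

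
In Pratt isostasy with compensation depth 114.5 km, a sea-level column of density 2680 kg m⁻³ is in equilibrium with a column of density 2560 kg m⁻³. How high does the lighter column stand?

ρ_ref D = ρ (D + h) → h = D (ρ_ref − ρ)/ρ.
h = 114.5 km × (2680 − 2560)/2560 = 5.37 km.

5.37 km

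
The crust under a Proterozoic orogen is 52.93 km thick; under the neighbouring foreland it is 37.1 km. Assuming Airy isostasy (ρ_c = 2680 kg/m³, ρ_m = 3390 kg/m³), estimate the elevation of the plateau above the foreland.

3.32 km

Excess crust Δ = 52.93 km − 37.1 km = 15.83 km, split between elevation h and root r with h + r = Δ.
Airy balance ρ_c h = (ρ_m − ρ_c) r gives r = h ρ_c/(ρ_m − ρ_c), so h (1 + ρ_c/(ρ_m − ρ_c)) = Δ, i.e. h = Δ (ρ_m − ρ_c)/ρ_m.
h = 15.83 km × 710/3390 = 3.32 km.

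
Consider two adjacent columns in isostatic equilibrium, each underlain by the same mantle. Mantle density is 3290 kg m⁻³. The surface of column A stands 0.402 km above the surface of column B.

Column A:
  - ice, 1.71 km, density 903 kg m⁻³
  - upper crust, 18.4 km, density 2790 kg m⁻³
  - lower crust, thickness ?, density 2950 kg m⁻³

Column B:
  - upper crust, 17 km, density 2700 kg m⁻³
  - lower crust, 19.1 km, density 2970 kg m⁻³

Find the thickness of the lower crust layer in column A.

Take the compensation level at the base of the deeper column (depth z_c below the surface of column A) and equate Σ ρ_i t_i down to z_c; mantle fills any gap and the z_c terms cancel.
Column A: 1.71×903 + 18.4×2790 + x×2950 + (z_c − 20.11 − x)×3290
Column B: 0.402×0 + 17×2700 + 19.1×2970 + (z_c − 0.402 − 36.1)×3290
The z_c×3290 term appears on both sides and cancels. Collect the known terms of each column as K = Σ(ρt)_known − 3290 × (depth of known layers): K_A = 52880.13 − 3290×20.11 = −13281.77; K_B = 102627 − 3290×(0.402 + 36.1) = −17464.58.
Balance: K_A − x×(3290 − 2950) = K_B, so x = (K_A − K_B)/(3290 − 2950) = 4182.81/340 = 12.3 km.

12.3 km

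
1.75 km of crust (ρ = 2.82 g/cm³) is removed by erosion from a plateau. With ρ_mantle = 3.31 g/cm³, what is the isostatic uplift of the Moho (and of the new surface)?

Unloading: uplift u = e ρ_c/ρ_m = 1.75 km × 2.82/3.31 = 1.49 km.

1.49 km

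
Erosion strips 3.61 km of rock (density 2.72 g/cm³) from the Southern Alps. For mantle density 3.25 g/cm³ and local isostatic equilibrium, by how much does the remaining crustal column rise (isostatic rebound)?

Unloading: uplift u = e ρ_c/ρ_m = 3.61 km × 2.72/3.25 = 3.02 km.

3.02 km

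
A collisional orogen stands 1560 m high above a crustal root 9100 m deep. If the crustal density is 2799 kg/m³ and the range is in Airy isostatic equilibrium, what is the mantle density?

3280 kg/m³

Airy balance: ρ_c h = (ρ_m − ρ_c) r → ρ_m = ρ_c (1 + h/r).
ρ_m = 2799 × (1 + 1560 m/9100 m) = 3280 kg/m³.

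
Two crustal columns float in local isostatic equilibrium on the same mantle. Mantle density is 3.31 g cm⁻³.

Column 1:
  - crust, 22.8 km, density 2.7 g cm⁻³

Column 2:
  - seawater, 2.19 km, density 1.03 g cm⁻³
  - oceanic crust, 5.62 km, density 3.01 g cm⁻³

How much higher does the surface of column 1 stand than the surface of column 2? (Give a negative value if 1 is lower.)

For any compensation level in the mantle, the mantle terms cancel and isostasy reduces to e = (Σt_1 − Σt_2) − (Σ(ρt)_1 − Σ(ρt)_2) / ρ_m.
Σt_1 = 22.8 km; Σt_2 = 7.81 km; Σ(ρt)_1 = 61.56; Σ(ρt)_2 = 19.1719 (in km·g cm⁻³).
e = (22.8 − 7.81) − (61.56 − 19.1719) / 3.31 = 2.18 km.

2.18 km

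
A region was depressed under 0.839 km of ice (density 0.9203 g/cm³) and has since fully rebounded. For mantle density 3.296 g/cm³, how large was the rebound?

0.234 km

Removing the load lets mantle flow back in; uplift u satisfies ρ_ice t = ρ_m u.
u = t ρ_ice/ρ_m = 0.839 km × 0.9203/3.296 = 0.234 km.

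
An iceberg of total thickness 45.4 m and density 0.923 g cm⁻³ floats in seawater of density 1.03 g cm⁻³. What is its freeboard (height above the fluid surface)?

Floating equilibrium: submerged depth d = t ρ_obj/ρ_fluid = 45.4 m × 0.923/1.03 = 40.68 m.
Freeboard = t − d = 45.4 m − 40.68 m = 4.72 m.

4.72 m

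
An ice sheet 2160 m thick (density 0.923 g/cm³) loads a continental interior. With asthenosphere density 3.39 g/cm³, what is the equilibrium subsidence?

588 m

Equating mass per unit area of the two columns: the ice load ρ_ice t is balanced by mantle displaced below, ρ_m s.
s = t ρ_ice / ρ_m = 2160 m × 0.923/3.39 = 588 m.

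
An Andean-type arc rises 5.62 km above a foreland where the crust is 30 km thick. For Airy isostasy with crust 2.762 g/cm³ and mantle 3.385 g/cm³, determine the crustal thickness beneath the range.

Root depth r = h ρ_c / (ρ_m − ρ_c) = 5.62 km × 2.762 / 0.623 = 24.92 km.
Total thickness = T + h + r = 30 km + 5.62 km + 24.92 km = 60.5 km.

60.5 km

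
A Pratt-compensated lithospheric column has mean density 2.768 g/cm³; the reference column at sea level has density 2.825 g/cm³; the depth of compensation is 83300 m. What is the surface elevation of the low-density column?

1720 m

ρ_ref D = ρ (D + h) → h = D (ρ_ref − ρ)/ρ.
h = 83300 m × (2.825 − 2.768)/2.768 = 1720 m.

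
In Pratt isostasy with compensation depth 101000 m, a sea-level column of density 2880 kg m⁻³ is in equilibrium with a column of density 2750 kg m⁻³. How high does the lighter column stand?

4770 m

ρ_ref D = ρ (D + h) → h = D (ρ_ref − ρ)/ρ.
h = 101000 m × (2880 − 2750)/2750 = 4770 m.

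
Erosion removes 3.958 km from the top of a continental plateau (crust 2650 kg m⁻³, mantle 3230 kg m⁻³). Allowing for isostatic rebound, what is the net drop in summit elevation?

Rebound u = e ρ_c/ρ_m = 3.958 km × 2650/3230 = 3.247 km.
Net surface drop = e − u = 3.958 km − 3.247 km = e (ρ_m − ρ_c)/ρ_m = 0.711 km.

0.711 km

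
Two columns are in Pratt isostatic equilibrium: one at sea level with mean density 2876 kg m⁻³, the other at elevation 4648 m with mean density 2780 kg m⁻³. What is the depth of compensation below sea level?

135000 m

ρ_ref D = ρ (D + h) → D (ρ_ref − ρ) = ρ h.
D = ρ h/(ρ_ref − ρ) = 2780 × 4648 m/(2876 − 2780) = 135000 m.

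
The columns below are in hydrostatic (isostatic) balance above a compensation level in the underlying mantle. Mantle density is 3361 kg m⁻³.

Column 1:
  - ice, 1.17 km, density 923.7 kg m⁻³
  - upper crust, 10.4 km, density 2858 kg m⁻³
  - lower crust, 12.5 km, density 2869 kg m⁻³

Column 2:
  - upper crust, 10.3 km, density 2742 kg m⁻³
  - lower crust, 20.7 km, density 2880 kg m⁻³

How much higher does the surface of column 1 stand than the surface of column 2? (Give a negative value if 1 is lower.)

−0.625 km

For any compensation level in the mantle, the mantle terms cancel and isostasy reduces to e = (Σt_1 − Σt_2) − (Σ(ρt)_1 − Σ(ρt)_2) / ρ_m.
Σt_1 = 24.07 km; Σt_2 = 31 km; Σ(ρt)_1 = 66666.429; Σ(ρt)_2 = 87858.6 (in km·kg m⁻³).
e = (24.07 − 31) − (66666.429 − 87858.6) / 3361 = −0.625 km.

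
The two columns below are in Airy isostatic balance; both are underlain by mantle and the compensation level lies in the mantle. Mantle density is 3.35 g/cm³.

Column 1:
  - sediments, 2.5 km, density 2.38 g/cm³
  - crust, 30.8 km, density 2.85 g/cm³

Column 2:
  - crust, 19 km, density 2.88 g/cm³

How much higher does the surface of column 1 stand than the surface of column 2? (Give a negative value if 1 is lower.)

For any compensation level in the mantle, the mantle terms cancel and isostasy reduces to e = (Σt_1 − Σt_2) − (Σ(ρt)_1 − Σ(ρt)_2) / ρ_m.
Σt_1 = 33.3 km; Σt_2 = 19 km; Σ(ρt)_1 = 93.73; Σ(ρt)_2 = 54.72 (in km·g/cm³).
e = (33.3 − 19) − (93.73 − 54.72) / 3.35 = 2.66 km.

2.66 km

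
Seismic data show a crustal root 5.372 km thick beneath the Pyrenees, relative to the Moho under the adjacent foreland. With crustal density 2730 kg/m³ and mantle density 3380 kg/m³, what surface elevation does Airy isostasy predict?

1.28 km

Balancing pressure at the compensation depth: ρ_c h = (ρ_m − ρ_c) r.
h = r (ρ_m − ρ_c) / ρ_c = 5.372 km × (3380 − 2730) / 2730 = 1.28 km.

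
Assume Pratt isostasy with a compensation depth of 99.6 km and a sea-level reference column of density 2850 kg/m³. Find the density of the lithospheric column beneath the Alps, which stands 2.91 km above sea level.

2770 kg/m³

Pratt balance: ρ_ref D = ρ (D + h).
ρ = ρ_ref D/(D + h) = 2850 × 99.6 km/(99.6 km + 2.91 km) = 2770 kg/m³.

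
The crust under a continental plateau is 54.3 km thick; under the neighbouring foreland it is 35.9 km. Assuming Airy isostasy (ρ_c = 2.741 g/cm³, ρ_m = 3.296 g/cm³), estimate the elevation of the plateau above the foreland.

Excess crust Δ = 54.3 km − 35.9 km = 18.4 km, split between elevation h and root r with h + r = Δ.
Airy balance ρ_c h = (ρ_m − ρ_c) r gives r = h ρ_c/(ρ_m − ρ_c), so h (1 + ρ_c/(ρ_m − ρ_c)) = Δ, i.e. h = Δ (ρ_m − ρ_c)/ρ_m.
h = 18.4 km × 0.555/3.296 = 3.1 km.

3.1 km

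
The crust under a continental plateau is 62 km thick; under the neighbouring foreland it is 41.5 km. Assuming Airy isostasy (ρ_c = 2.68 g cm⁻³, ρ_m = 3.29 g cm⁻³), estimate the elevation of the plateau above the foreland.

3.8 km

Excess crust Δ = 62 km − 41.5 km = 20.5 km, split between elevation h and root r with h + r = Δ.
Airy balance ρ_c h = (ρ_m − ρ_c) r gives r = h ρ_c/(ρ_m − ρ_c), so h (1 + ρ_c/(ρ_m − ρ_c)) = Δ, i.e. h = Δ (ρ_m − ρ_c)/ρ_m.
h = 20.5 km × 0.61/3.29 = 3.8 km.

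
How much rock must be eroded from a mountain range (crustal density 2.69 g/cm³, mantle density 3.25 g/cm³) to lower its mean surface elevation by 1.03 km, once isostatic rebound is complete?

Net drop Δ = e − u = e − e ρ_c/ρ_m = e (ρ_m − ρ_c)/ρ_m.
e = Δ ρ_m/(ρ_m − ρ_c) = 1.03 km × 3.25/0.56 = 5.98 km.

5.98 km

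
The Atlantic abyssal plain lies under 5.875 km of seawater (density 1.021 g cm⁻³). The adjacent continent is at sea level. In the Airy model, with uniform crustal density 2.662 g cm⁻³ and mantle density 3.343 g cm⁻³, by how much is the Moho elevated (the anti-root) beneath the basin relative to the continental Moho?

In Airy isostatic equilibrium: replacing crust with seawater at the top is compensated by replacing crust with mantle at the base: d (ρ_c − ρ_w) = a (ρ_m − ρ_c).
a = d (ρ_c − ρ_w)/(ρ_m − ρ_c) = 5.875 km × 1.641/0.681 = 14.2 km.

14.2 km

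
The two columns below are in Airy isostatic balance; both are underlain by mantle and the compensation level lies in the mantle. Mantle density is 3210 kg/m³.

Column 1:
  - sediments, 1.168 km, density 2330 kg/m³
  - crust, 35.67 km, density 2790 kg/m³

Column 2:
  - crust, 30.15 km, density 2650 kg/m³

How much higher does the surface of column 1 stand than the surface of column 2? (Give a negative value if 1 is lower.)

−0.273 km

For any compensation level in the mantle, the mantle terms cancel and isostasy reduces to e = (Σt_1 − Σt_2) − (Σ(ρt)_1 − Σ(ρt)_2) / ρ_m.
Σt_1 = 36.838 km; Σt_2 = 30.15 km; Σ(ρt)_1 = 102240.74; Σ(ρt)_2 = 79897.5 (in km·kg/m³).
e = (36.838 − 30.15) − (102240.74 − 79897.5) / 3210 = −0.273 km.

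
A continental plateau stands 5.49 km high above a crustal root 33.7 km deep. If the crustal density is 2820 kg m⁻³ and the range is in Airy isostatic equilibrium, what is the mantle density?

Airy balance: ρ_c h = (ρ_m − ρ_c) r → ρ_m = ρ_c (1 + h/r).
ρ_m = 2820 × (1 + 5.49 km/33.7 km) = 3280 kg m⁻³.

3280 kg m⁻³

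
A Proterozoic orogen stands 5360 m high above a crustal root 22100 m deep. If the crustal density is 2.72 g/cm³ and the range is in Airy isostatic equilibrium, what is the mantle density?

3.38 g/cm³

Airy balance: ρ_c h = (ρ_m − ρ_c) r → ρ_m = ρ_c (1 + h/r).
ρ_m = 2.72 × (1 + 5360 m/22100 m) = 3.38 g/cm³.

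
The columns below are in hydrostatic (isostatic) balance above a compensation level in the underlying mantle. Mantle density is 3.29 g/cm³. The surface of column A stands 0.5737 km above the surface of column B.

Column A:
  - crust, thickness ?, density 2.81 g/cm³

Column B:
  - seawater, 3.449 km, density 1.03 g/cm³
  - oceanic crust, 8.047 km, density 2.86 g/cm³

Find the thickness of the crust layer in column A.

Take the compensation level at the base of the deeper column (depth z_c below the surface of column A) and equate Σ ρ_i t_i down to z_c; mantle fills any gap and the z_c terms cancel.
Column A: x×2.81 + (z_c − 0 − x)×3.29
Column B: 0.5737×0 + 3.449×1.03 + 8.047×2.86 + (z_c − 0.5737 − 11.496)×3.29
The z_c×3.29 term appears on both sides and cancels. Collect the known terms of each column as K = Σ(ρt)_known − 3.29 × (depth of known layers): K_A = 0 − 3.29×0 = 0; K_B = 26.56689 − 3.29×(0.5737 + 11.496) = −13.142423.
Balance: K_A − x×(3.29 − 2.81) = K_B, so x = (K_A − K_B)/(3.29 − 2.81) = 13.1424/0.48 = 27.4 km.

27.4 km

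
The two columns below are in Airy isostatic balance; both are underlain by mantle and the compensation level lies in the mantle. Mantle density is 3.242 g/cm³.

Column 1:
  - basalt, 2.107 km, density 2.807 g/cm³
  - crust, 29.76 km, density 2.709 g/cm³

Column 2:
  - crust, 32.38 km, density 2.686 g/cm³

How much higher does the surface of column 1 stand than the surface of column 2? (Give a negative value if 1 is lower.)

−0.378 km

For any compensation level in the mantle, the mantle terms cancel and isostasy reduces to e = (Σt_1 − Σt_2) − (Σ(ρt)_1 − Σ(ρt)_2) / ρ_m.
Σt_1 = 31.867 km; Σt_2 = 32.38 km; Σ(ρt)_1 = 86.534189; Σ(ρt)_2 = 86.97268 (in km·g/cm³).
e = (31.867 − 32.38) − (86.534189 − 86.97268) / 3.242 = −0.378 km.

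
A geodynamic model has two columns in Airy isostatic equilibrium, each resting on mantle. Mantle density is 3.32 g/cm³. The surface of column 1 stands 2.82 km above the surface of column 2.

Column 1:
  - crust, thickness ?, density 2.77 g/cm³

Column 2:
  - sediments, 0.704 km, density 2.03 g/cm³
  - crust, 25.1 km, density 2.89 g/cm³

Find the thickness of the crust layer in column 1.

38.3 km

Take the compensation level at the base of the deeper column (depth z_c below the surface of column 1) and equate Σ ρ_i t_i down to z_c; mantle fills any gap and the z_c terms cancel.
Column 1: x×2.77 + (z_c − 0 − x)×3.32
Column 2: 2.82×0 + 0.704×2.03 + 25.1×2.89 + (z_c − 2.82 − 25.804)×3.32
The z_c×3.32 term appears on both sides and cancels. Collect the known terms of each column as K = Σ(ρt)_known − 3.32 × (depth of known layers): K_1 = 0 − 3.32×0 = 0; K_2 = 73.96812 − 3.32×(2.82 + 25.804) = −21.06356.
Balance: K_1 − x×(3.32 − 2.77) = K_2, so x = (K_1 − K_2)/(3.32 − 2.77) = 21.0636/0.55 = 38.3 km.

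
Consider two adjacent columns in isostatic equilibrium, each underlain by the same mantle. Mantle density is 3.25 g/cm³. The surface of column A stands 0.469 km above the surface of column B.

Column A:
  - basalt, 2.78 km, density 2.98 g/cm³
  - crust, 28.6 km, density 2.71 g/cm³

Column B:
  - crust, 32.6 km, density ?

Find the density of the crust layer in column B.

Take the compensation level at the base of the deeper column (depth z_c below the surface of column A) and equate Σ ρ_i t_i down to z_c; mantle fills any gap and the z_c terms cancel.
Column A: 2.78×2.98 + 28.6×2.71 + (z_c − 31.38)×3.25
Column B: 0.469×0 + 32.6×ρ + (z_c − 0.469 − 32.6)×3.25
The z_c×3.25 term appears on both sides and cancels. Collect the known terms of each column as K = Σ(ρt)_known − 3.25 × (depth of known layers): K_A = 85.7904 − 3.25×31.38 = −16.1946; K_B = 0 − 3.25×(0.469 + 32.6) = −107.47425.
Balance: K_A = K_B + 32.6×ρ, so ρ = (K_A − K_B)/32.6 = 91.2796/32.6 = 2.8 g/cm³.

2.8 g/cm³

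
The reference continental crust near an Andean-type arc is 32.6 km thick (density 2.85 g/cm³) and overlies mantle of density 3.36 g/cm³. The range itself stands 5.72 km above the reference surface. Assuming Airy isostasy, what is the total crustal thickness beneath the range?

70.3 km

Root depth r = h ρ_c / (ρ_m − ρ_c) = 5.72 km × 2.85 / 0.51 = 31.96 km.
Total thickness = T + h + r = 32.6 km + 5.72 km + 31.96 km = 70.3 km.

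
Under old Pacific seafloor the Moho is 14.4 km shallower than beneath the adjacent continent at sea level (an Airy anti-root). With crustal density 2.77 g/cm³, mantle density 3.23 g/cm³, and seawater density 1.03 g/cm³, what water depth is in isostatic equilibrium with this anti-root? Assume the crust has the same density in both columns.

Replacing a thickness d of crust by seawater at the top must be balanced by replacing crust with mantle at the base: d (ρ_c − ρ_w) = a (ρ_m − ρ_c).
d = a (ρ_m − ρ_c)/(ρ_c − ρ_w) = 14.4 km × 0.46/1.74 = 3.81 km.

3.81 km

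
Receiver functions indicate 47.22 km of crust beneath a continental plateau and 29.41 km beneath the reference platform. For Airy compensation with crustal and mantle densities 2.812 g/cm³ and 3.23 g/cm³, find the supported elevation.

2.3 km

Excess crust Δ = 47.22 km − 29.41 km = 17.81 km, split between elevation h and root r with h + r = Δ.
Airy balance ρ_c h = (ρ_m − ρ_c) r gives r = h ρ_c/(ρ_m − ρ_c), so h (1 + ρ_c/(ρ_m − ρ_c)) = Δ, i.e. h = Δ (ρ_m − ρ_c)/ρ_m.
h = 17.81 km × 0.418/3.23 = 2.3 km.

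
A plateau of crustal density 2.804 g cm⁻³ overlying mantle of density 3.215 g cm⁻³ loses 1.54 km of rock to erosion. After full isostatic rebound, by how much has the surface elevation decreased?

Rebound u = e ρ_c/ρ_m = 1.54 km × 2.804/3.215 = 1.343 km.
Net surface drop = e − u = 1.54 km − 1.343 km = e (ρ_m − ρ_c)/ρ_m = 0.197 km.

0.197 km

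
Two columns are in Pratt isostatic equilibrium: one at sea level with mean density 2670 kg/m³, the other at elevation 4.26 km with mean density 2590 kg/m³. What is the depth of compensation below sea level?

138 km

ρ_ref D = ρ (D + h) → D (ρ_ref − ρ) = ρ h.
D = ρ h/(ρ_ref − ρ) = 2590 × 4.26 km/(2670 − 2590) = 138 km.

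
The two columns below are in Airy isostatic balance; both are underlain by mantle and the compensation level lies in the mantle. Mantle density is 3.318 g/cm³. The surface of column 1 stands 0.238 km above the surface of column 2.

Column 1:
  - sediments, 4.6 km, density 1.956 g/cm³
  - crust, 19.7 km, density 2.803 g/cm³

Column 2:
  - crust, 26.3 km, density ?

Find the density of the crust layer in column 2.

2.72 g/cm³

Take the compensation level at the base of the deeper column (depth z_c below the surface of column 1) and equate Σ ρ_i t_i down to z_c; mantle fills any gap and the z_c terms cancel.
Column 1: 4.6×1.956 + 19.7×2.803 + (z_c − 24.3)×3.318
Column 2: 0.238×0 + 26.3×ρ + (z_c − 0.238 − 26.3)×3.318
The z_c×3.318 term appears on both sides and cancels. Collect the known terms of each column as K = Σ(ρt)_known − 3.318 × (depth of known layers): K_1 = 64.2167 − 3.318×24.3 = −16.4107; K_2 = 0 − 3.318×(0.238 + 26.3) = −88.053084.
Balance: K_1 = K_2 + 26.3×ρ, so ρ = (K_1 − K_2)/26.3 = 71.6424/26.3 = 2.72 g/cm³.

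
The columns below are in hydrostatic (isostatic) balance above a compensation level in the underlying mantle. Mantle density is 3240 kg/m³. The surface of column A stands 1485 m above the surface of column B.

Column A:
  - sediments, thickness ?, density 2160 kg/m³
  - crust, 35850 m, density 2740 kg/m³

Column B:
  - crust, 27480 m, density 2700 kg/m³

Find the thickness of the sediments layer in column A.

1600 m

Take the compensation level at the base of the deeper column (depth z_c below the surface of column A) and equate Σ ρ_i t_i down to z_c; mantle fills any gap and the z_c terms cancel.
Column A: x×2160 + 35850×2740 + (z_c − 35850 − x)×3240
Column B: 1485×0 + 27480×2700 + (z_c − 1485 − 27480)×3240
The z_c×3240 term appears on both sides and cancels. Collect the known terms of each column as K = Σ(ρt)_known − 3240 × (depth of known layers): K_A = 98229000 − 3240×35850 = −17925000; K_B = 74196000 − 3240×(1485 + 27480) = −19650600.
Balance: K_A − x×(3240 − 2160) = K_B, so x = (K_A − K_B)/(3240 − 2160) = 1725600/1080 = 1600 m.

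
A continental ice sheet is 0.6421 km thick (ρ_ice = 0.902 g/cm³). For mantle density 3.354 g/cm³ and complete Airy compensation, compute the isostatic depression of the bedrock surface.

0.173 km

By Archimedes' principle applied to the lithosphere: the ice load ρ_ice t is balanced by mantle displaced below, ρ_m s.
s = t ρ_ice / ρ_m = 0.6421 km × 0.902/3.354 = 0.173 km.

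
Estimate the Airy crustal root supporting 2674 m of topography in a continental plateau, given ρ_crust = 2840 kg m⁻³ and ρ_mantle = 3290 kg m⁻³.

16900 m

Balancing pressure at the compensation depth: the weight of the topography is balanced by the buoyancy of the root, ρ_c h = (ρ_m − ρ_c) r.
r = h · ρ_c / (ρ_m − ρ_c) = 2674 m × 2840 / (3290 − 2840) = 16900 m.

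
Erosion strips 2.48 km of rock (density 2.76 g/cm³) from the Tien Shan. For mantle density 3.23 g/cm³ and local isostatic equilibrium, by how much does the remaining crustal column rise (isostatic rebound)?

2.12 km

Unloading: uplift u = e ρ_c/ρ_m = 2.48 km × 2.76/3.23 = 2.12 km.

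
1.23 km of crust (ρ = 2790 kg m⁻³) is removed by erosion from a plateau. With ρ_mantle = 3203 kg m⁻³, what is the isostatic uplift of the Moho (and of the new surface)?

1.07 km

Unloading: uplift u = e ρ_c/ρ_m = 1.23 km × 2790/3203 = 1.07 km.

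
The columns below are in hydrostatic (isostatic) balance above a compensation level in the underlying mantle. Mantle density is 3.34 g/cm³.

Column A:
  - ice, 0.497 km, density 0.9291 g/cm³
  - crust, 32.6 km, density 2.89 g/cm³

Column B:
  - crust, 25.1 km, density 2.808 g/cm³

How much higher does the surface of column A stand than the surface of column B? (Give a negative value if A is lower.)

0.753 km

For any compensation level in the mantle, the mantle terms cancel and isostasy reduces to e = (Σt_A − Σt_B) − (Σ(ρt)_A − Σ(ρt)_B) / ρ_m.
Σt_A = 33.097 km; Σt_B = 25.1 km; Σ(ρt)_A = 94.6757627; Σ(ρt)_B = 70.4808 (in km·g/cm³).
e = (33.097 − 25.1) − (94.6757627 − 70.4808) / 3.34 = 0.753 km.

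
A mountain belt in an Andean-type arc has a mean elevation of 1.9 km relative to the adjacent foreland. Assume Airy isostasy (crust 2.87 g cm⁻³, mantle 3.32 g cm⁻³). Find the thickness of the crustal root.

Balancing pressure at the compensation depth: the weight of the topography is balanced by the buoyancy of the root, ρ_c h = (ρ_m − ρ_c) r.
r = h · ρ_c / (ρ_m − ρ_c) = 1.9 km × 2.87 / (3.32 − 2.87) = 12.1 km.

12.1 km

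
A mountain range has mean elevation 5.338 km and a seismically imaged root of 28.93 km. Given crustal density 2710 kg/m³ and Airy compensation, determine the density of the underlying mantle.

Airy balance: ρ_c h = (ρ_m − ρ_c) r → ρ_m = ρ_c (1 + h/r).
ρ_m = 2710 × (1 + 5.338 km/28.93 km) = 3210 kg/m³.

3210 kg/m³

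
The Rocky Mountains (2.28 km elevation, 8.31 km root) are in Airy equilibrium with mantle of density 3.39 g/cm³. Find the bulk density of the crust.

ρ_c h = (ρ_m − ρ_c) r → ρ_c (h + r) = ρ_m r → ρ_c = ρ_m r / (h + r).
ρ_c = 3.39 × 8.31 km / (2.28 km + 8.31 km) = 2.66 g/cm³.

2.66 g/cm³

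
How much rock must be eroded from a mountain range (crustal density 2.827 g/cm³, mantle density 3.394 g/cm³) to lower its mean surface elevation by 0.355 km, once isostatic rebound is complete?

Net drop Δ = e − u = e − e ρ_c/ρ_m = e (ρ_m − ρ_c)/ρ_m.
e = Δ ρ_m/(ρ_m − ρ_c) = 0.355 km × 3.394/0.567 = 2.12 km.

2.12 km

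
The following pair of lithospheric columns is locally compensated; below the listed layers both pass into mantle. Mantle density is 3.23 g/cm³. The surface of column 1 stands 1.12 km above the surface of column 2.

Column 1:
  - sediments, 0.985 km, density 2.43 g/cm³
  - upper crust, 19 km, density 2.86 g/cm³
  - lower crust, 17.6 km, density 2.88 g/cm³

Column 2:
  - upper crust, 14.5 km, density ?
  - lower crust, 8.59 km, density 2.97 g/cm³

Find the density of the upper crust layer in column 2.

Take the compensation level at the base of the deeper column (depth z_c below the surface of column 1) and equate Σ ρ_i t_i down to z_c; mantle fills any gap and the z_c terms cancel.
Column 1: 0.985×2.43 + 19×2.86 + 17.6×2.88 + (z_c − 37.585)×3.23
Column 2: 1.12×0 + 14.5×ρ + 8.59×2.97 + (z_c − 1.12 − 23.09)×3.23
The z_c×3.23 term appears on both sides and cancels. Collect the known terms of each column as K = Σ(ρt)_known − 3.23 × (depth of known layers): K_1 = 107.42155 − 3.23×37.585 = −13.978; K_2 = 25.5123 − 3.23×(1.12 + 23.09) = −52.686.
Balance: K_1 = K_2 + 14.5×ρ, so ρ = (K_1 − K_2)/14.5 = 38.708/14.5 = 2.67 g/cm³.

2.67 g/cm³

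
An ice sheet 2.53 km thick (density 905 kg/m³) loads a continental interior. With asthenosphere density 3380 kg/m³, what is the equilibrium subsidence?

Equating mass per unit area of the two columns: the ice load ρ_ice t is balanced by mantle displaced below, ρ_m s.
s = t ρ_ice / ρ_m = 2.53 km × 905/3380 = 0.677 km.

0.677 km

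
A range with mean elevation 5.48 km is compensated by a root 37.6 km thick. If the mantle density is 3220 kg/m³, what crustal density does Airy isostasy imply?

ρ_c h = (ρ_m − ρ_c) r → ρ_c (h + r) = ρ_m r → ρ_c = ρ_m r / (h + r).
ρ_c = 3220 × 37.6 km / (5.48 km + 37.6 km) = 2810 kg/m³.

2810 kg/m³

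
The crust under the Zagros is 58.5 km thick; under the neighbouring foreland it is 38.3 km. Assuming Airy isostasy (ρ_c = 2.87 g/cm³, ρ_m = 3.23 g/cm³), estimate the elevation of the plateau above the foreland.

Excess crust Δ = 58.5 km − 38.3 km = 20.2 km, split between elevation h and root r with h + r = Δ.
Airy balance ρ_c h = (ρ_m − ρ_c) r gives r = h ρ_c/(ρ_m − ρ_c), so h (1 + ρ_c/(ρ_m − ρ_c)) = Δ, i.e. h = Δ (ρ_m − ρ_c)/ρ_m.
h = 20.2 km × 0.36/3.23 = 2.25 km.

2.25 km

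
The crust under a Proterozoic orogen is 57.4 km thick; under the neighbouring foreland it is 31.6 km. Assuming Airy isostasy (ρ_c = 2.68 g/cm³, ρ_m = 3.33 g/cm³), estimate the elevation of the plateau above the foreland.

Excess crust Δ = 57.4 km − 31.6 km = 25.8 km, split between elevation h and root r with h + r = Δ.
Airy balance ρ_c h = (ρ_m − ρ_c) r gives r = h ρ_c/(ρ_m − ρ_c), so h (1 + ρ_c/(ρ_m − ρ_c)) = Δ, i.e. h = Δ (ρ_m − ρ_c)/ρ_m.
h = 25.8 km × 0.65/3.33 = 5.04 km.

5.04 km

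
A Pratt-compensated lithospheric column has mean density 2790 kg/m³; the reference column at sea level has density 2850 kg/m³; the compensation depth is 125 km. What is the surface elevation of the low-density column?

ρ_ref D = ρ (D + h) → h = D (ρ_ref − ρ)/ρ.
h = 125 km × (2850 − 2790)/2790 = 2.69 km.

2.69 km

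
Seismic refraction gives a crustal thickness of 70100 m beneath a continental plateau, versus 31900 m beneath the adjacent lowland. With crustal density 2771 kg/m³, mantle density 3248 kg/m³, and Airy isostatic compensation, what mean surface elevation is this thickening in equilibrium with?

Excess crust Δ = 70100 m − 31900 m = 38200 m, split between elevation h and root r with h + r = Δ.
Airy balance ρ_c h = (ρ_m − ρ_c) r gives r = h ρ_c/(ρ_m − ρ_c), so h (1 + ρ_c/(ρ_m − ρ_c)) = Δ, i.e. h = Δ (ρ_m − ρ_c)/ρ_m.
h = 38200 m × 477/3248 = 5610 m.

5610 m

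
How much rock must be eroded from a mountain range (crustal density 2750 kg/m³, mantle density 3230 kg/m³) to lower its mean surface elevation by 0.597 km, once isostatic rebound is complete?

Net drop Δ = e − u = e − e ρ_c/ρ_m = e (ρ_m − ρ_c)/ρ_m.
e = Δ ρ_m/(ρ_m − ρ_c) = 0.597 km × 3230/480 = 4.02 km.

4.02 km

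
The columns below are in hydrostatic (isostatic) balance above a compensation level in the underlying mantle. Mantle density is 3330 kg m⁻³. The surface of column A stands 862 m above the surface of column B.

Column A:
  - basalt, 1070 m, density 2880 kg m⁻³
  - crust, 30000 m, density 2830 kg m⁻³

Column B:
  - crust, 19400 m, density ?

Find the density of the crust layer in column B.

2680 kg m⁻³

Take the compensation level at the base of the deeper column (depth z_c below the surface of column A) and equate Σ ρ_i t_i down to z_c; mantle fills any gap and the z_c terms cancel.
Column A: 1070×2880 + 30000×2830 + (z_c − 31070)×3330
Column B: 862×0 + 19400×ρ + (z_c − 862 − 19400)×3330
The z_c×3330 term appears on both sides and cancels. Collect the known terms of each column as K = Σ(ρt)_known − 3330 × (depth of known layers): K_A = 87981600 − 3330×31070 = −15481500; K_B = 0 − 3330×(862 + 19400) = −67472460.
Balance: K_A = K_B + 19400×ρ, so ρ = (K_A − K_B)/19400 = 51991000/19400 = 2680 kg m⁻³.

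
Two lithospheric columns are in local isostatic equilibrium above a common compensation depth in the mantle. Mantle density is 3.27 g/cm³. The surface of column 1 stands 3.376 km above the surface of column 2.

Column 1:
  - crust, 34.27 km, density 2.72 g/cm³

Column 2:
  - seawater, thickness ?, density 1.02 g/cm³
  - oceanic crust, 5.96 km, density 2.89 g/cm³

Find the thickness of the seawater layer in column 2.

Take the compensation level at the base of the deeper column (depth z_c below the surface of column 1) and equate Σ ρ_i t_i down to z_c; mantle fills any gap and the z_c terms cancel.
Column 1: 34.27×2.72 + (z_c − 34.27)×3.27
Column 2: 3.376×0 + x×1.02 + 5.96×2.89 + (z_c − 3.376 − 5.96 − x)×3.27
The z_c×3.27 term appears on both sides and cancels. Collect the known terms of each column as K = Σ(ρt)_known − 3.27 × (depth of known layers): K_1 = 93.2144 − 3.27×34.27 = −18.8485; K_2 = 17.2244 − 3.27×(3.376 + 5.96) = −13.30432.
Balance: K_1 = K_2 − x×(3.27 − 1.02), so x = (K_2 − K_1)/(3.27 − 1.02) = 5.54418/2.25 = 2.46 km.

2.46 km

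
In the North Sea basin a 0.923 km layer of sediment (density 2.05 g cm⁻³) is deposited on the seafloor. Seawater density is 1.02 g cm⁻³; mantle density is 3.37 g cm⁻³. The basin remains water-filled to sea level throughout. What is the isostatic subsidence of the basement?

0.405 km

Submarine loading: the sediment displaces seawater, and the subsidence is in turn flooded, so s (ρ_m − ρ_w) = t (ρ_sed − ρ_w).
s = 0.923 km × (2.05 − 1.02) / (3.37 − 1.02) = 0.405 km.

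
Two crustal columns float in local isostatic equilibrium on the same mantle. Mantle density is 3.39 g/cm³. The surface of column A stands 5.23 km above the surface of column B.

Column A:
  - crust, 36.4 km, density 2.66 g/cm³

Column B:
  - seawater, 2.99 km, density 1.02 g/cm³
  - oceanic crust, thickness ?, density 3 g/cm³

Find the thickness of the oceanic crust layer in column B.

4.5 km

Take the compensation level at the base of the deeper column (depth z_c below the surface of column A) and equate Σ ρ_i t_i down to z_c; mantle fills any gap and the z_c terms cancel.
Column A: 36.4×2.66 + (z_c − 36.4)×3.39
Column B: 5.23×0 + 2.99×1.02 + x×3 + (z_c − 5.23 − 2.99 − x)×3.39
The z_c×3.39 term appears on both sides and cancels. Collect the known terms of each column as K = Σ(ρt)_known − 3.39 × (depth of known layers): K_A = 96.824 − 3.39×36.4 = −26.572; K_B = 3.0498 − 3.39×(5.23 + 2.99) = −24.816.
Balance: K_A = K_B − x×(3.39 − 3), so x = (K_B − K_A)/(3.39 − 3) = 1.756/0.39 = 4.5 km.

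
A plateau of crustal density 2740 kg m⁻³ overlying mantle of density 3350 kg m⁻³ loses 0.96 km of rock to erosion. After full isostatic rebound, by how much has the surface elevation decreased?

0.175 km

Rebound u = e ρ_c/ρ_m = 0.96 km × 2740/3350 = 0.7852 km.
Net surface drop = e − u = 0.96 km − 0.7852 km = e (ρ_m − ρ_c)/ρ_m = 0.175 km.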